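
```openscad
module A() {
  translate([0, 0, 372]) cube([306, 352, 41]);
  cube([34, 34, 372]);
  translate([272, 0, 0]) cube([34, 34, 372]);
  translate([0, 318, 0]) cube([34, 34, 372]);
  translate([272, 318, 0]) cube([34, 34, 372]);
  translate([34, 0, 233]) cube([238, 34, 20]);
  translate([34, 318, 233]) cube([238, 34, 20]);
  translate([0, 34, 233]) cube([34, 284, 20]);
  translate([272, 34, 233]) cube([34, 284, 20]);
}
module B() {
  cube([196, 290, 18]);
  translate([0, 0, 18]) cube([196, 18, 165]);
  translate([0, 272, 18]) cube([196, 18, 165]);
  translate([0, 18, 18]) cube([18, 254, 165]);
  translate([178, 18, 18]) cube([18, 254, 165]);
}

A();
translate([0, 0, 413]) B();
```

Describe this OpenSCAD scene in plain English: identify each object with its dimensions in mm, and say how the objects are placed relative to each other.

A is a four-legged stool. The seat is a 306×352×41 mm slab whose top surface is at z = 413 mm; four square legs, each 34×34 mm in cross-section, run from the floor (z = 0) to the underside of the seat, each flush with a corner of the seat. Four stretchers, 34 mm wide and 20 mm tall, connect adjacent legs with their undersides at z = 233 mm, each running between the inner faces of the legs it joins and aligned with the legs' outer faces on the other axis.

B is an open-topped rectangular box: outside dimensions 196×290×183 mm, with a uniform wall and base thickness of 18 mm. The base is a full 196×290 slab on the floor; four walls sit on top of the base. The front and back walls (the −y and +y sides) span the full width; the two side walls fit between them.

The open box is on top of the stool.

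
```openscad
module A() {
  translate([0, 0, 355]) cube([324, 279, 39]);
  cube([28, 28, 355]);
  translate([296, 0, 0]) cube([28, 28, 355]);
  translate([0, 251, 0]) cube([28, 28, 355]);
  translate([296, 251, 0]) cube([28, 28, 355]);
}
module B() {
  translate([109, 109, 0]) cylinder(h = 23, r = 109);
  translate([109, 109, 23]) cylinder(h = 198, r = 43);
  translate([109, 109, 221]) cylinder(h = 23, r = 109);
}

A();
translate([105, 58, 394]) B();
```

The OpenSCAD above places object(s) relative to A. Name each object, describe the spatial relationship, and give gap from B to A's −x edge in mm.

A is a stool. B is a spool. The spool is on top of the stool. The gap from the spool to the stool's −x edge is 105 mm.

The spool's min-x is at 105; the stool's min-x is 0; gap = 105 mm.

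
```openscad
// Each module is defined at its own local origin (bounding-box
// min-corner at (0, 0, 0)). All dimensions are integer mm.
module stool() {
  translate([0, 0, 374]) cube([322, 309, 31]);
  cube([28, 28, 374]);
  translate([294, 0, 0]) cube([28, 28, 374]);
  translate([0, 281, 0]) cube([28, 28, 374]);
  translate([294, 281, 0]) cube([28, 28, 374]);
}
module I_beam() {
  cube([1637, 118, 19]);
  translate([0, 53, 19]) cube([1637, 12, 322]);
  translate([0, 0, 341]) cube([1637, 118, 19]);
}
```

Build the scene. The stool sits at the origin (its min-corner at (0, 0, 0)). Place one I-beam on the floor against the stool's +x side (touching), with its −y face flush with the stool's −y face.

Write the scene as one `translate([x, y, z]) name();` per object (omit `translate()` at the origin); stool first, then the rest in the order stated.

stool();
translate([322, 0, 0]) I_beam();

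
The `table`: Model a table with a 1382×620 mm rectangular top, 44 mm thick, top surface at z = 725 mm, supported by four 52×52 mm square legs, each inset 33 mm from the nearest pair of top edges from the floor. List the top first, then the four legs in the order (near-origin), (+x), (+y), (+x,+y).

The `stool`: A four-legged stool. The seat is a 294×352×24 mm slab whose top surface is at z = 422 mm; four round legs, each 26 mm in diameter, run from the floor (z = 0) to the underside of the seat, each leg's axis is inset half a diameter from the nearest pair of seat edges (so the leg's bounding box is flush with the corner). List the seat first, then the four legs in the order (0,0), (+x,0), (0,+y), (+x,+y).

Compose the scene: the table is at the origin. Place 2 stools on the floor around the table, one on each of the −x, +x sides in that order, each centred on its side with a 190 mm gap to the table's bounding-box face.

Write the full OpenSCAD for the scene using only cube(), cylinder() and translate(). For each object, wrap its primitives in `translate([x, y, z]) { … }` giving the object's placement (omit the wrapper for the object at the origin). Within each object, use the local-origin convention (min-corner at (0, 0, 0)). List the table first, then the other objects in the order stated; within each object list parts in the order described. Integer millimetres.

translate([0, 0, 681]) cube([1382, 620, 44]);
translate([33, 33, 0]) cube([52, 52, 681]);
translate([1297, 33, 0]) cube([52, 52, 681]);
translate([33, 535, 0]) cube([52, 52, 681]);
translate([1297, 535, 0]) cube([52, 52, 681]);
translate([-484, 134, 0]) {
  translate([0, 0, 398]) cube([294, 352, 24]);
  translate([13, 13, 0]) cylinder(h = 398, r = 13);
  translate([281, 13, 0]) cylinder(h = 398, r = 13);
  translate([13, 339, 0]) cylinder(h = 398, r = 13);
  translate([281, 339, 0]) cylinder(h = 398, r = 13);
}
translate([1572, 134, 0]) {
  translate([0, 0, 398]) cube([294, 352, 24]);
  translate([13, 13, 0]) cylinder(h = 398, r = 13);
  translate([281, 13, 0]) cylinder(h = 398, r = 13);
  translate([13, 339, 0]) cylinder(h = 398, r = 13);
  translate([281, 339, 0]) cylinder(h = 398, r = 13);
}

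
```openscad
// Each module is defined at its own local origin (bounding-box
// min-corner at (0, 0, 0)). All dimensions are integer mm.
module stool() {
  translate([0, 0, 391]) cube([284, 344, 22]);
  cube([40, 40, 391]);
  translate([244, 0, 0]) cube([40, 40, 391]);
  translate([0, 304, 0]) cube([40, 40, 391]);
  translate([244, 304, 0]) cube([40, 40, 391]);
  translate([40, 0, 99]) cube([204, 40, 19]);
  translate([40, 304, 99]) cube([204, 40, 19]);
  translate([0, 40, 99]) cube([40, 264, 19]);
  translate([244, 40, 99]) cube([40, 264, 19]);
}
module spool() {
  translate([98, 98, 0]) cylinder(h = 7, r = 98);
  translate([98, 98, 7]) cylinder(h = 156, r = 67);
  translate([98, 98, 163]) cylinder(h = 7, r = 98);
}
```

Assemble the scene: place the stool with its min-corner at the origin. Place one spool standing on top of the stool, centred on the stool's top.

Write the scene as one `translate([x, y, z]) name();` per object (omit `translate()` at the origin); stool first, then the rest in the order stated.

stool();
translate([44, 74, 413]) spool();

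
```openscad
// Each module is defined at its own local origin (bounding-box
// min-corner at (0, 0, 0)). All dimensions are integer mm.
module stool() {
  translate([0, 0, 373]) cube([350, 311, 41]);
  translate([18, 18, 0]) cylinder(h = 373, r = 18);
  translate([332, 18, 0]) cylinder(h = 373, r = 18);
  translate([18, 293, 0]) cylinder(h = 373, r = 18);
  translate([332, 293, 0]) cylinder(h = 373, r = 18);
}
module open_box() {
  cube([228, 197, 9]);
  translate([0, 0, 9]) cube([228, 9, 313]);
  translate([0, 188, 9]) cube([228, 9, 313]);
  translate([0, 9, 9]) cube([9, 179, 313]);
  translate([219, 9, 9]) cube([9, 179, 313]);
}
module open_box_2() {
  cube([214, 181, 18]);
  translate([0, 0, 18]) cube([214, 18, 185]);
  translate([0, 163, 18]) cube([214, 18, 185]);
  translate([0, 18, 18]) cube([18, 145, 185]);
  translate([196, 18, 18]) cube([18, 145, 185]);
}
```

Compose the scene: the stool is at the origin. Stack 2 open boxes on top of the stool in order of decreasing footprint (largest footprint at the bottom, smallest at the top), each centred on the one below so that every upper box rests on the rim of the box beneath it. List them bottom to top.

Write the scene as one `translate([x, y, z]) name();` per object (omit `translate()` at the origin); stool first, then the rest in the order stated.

stool();
translate([61, 57, 414]) open_box();
translate([68, 65, 736]) open_box_2();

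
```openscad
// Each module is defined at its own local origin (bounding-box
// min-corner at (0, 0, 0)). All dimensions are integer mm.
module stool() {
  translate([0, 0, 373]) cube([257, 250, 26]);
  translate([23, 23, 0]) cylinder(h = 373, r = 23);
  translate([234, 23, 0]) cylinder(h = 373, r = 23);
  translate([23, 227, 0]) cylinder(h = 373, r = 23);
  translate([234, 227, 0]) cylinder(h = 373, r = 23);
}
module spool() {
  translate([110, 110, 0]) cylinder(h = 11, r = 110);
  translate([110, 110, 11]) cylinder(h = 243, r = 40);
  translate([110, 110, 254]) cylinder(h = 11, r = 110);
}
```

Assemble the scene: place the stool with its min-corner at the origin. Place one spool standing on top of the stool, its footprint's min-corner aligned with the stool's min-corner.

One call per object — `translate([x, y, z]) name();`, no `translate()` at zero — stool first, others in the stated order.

stool();
translate([0, 0, 399]) spool();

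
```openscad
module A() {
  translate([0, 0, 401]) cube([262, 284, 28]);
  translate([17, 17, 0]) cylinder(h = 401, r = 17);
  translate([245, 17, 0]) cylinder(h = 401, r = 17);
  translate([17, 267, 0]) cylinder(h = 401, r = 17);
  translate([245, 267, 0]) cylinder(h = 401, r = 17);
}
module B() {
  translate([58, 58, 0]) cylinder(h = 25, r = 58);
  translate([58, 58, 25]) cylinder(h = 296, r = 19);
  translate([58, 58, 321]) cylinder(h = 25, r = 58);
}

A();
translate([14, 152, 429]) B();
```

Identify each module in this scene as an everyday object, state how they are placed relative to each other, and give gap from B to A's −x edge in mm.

The spool's min-x is at 14; the stool's min-x is 0; gap = 14 mm.

A is a stool. B is a spool. The spool is on top of the stool. The gap from the spool to the stool's −x edge is 14 mm.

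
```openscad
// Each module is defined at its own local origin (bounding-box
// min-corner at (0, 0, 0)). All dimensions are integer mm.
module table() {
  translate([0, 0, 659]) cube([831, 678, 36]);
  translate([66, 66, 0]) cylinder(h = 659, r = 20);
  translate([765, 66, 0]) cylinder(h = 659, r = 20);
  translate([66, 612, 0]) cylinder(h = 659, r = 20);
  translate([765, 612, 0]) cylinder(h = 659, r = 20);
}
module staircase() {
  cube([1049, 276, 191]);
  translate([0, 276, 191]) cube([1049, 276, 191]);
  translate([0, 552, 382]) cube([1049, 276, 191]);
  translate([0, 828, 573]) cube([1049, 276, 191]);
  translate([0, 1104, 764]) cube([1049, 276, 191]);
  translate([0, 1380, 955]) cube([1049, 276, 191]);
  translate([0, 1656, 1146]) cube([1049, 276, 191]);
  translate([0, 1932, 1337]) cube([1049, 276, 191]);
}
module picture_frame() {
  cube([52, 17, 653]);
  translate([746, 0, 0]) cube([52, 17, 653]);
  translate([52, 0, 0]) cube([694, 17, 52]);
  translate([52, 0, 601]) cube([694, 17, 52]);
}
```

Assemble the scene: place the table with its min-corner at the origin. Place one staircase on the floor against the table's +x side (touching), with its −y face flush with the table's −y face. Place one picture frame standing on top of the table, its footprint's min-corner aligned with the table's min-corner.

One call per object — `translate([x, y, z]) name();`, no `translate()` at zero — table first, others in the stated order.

table();
translate([831, 0, 0]) staircase();
translate([0, 0, 695]) picture_frame();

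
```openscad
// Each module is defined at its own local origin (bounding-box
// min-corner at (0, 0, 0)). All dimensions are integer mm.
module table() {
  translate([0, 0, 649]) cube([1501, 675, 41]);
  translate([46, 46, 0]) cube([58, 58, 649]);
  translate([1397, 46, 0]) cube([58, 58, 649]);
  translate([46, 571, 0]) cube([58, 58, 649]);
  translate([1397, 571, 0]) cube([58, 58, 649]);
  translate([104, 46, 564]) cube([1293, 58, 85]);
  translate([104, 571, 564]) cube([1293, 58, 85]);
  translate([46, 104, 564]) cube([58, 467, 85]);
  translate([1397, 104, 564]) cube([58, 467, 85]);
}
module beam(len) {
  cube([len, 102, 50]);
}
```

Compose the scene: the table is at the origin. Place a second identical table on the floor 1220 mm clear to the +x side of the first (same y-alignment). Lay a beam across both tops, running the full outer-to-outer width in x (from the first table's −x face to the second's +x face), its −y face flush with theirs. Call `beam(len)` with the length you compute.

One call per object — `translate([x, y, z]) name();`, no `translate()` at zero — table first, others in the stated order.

table();
translate([2721, 0, 0]) table();
translate([0, 0, 690]) beam(4222);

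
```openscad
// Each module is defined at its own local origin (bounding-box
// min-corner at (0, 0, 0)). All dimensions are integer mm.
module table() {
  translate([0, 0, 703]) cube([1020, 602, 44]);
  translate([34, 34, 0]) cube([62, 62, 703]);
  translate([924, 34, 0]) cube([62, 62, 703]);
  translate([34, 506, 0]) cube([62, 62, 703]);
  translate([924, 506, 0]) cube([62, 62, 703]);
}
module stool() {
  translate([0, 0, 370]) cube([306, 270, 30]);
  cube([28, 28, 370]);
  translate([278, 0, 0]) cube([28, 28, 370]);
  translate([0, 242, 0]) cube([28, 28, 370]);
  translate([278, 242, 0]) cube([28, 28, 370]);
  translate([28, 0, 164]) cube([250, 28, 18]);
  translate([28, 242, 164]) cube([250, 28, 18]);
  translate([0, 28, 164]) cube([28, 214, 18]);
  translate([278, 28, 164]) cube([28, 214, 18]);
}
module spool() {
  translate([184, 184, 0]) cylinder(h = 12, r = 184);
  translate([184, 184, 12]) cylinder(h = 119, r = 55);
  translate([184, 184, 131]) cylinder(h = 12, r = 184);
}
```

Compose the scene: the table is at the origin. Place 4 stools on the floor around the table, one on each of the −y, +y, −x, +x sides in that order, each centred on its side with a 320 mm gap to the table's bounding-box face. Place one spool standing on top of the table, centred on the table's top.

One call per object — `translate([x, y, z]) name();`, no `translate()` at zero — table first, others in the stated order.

table();
translate([357, -590, 0]) stool();
translate([357, 922, 0]) stool();
translate([-626, 166, 0]) stool();
translate([1340, 166, 0]) stool();
translate([326, 117, 747]) spool();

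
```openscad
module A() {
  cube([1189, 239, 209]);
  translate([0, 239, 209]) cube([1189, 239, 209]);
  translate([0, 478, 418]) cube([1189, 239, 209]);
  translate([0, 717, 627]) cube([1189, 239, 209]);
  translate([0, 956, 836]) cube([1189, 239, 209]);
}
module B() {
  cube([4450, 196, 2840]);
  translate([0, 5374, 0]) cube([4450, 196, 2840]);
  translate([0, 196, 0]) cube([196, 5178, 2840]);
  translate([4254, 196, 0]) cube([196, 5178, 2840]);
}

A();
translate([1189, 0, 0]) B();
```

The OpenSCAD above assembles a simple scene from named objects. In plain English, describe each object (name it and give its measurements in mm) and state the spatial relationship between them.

A is a run of 5 identical solid stair steps. Each tread is 1189×239 mm and each step block is 209 mm high. Step 1 rests on the floor; step k is offset from step 1 by (k−1)×239 mm in y and (k−1)×209 mm in z.

B is the wall frame of a small rectangular building: four walls, each 2840 mm tall and 196 mm thick, enclosing a footprint 4450 mm (x) by 5570 mm (y) outside-to-outside, with no floor or roof. The front and back walls (the −y and +y sides) span the full width; the two side walls fit between them.

The house frame is against the staircase's +x side, with their −y faces flush.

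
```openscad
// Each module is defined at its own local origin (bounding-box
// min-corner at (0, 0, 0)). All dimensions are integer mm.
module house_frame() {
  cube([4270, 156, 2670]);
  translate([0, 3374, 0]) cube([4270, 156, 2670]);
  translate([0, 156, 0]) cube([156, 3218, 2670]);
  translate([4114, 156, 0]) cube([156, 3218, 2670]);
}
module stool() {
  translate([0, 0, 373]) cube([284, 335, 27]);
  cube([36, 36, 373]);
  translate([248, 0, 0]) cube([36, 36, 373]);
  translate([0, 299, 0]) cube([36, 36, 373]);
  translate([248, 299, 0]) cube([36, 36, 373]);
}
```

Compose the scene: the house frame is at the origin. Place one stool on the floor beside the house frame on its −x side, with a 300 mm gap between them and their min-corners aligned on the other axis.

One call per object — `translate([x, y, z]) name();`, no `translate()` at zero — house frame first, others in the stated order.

house_frame();
translate([-584, 0, 0]) stool();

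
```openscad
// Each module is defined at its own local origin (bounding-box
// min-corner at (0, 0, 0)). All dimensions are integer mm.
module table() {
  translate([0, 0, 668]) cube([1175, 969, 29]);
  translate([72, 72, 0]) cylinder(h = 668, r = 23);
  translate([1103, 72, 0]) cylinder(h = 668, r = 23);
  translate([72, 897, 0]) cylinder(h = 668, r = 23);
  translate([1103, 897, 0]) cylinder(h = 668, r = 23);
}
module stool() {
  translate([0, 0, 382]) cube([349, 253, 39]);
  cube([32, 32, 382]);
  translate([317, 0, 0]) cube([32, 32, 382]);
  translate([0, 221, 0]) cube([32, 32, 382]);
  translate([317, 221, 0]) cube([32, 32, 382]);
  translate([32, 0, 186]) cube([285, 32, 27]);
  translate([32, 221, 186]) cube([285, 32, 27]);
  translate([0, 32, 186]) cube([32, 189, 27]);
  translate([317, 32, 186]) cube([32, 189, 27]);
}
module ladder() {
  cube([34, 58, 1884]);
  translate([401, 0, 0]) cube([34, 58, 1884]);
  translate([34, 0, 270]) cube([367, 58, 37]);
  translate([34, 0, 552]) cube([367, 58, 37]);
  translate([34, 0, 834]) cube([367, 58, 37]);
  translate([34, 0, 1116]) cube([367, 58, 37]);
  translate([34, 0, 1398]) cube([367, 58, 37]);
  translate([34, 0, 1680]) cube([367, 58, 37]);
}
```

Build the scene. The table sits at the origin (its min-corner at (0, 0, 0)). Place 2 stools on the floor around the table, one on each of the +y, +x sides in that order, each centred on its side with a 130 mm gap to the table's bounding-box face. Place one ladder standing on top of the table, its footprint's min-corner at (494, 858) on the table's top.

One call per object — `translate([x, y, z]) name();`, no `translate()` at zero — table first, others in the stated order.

table();
translate([413, 1099, 0]) stool();
translate([1305, 358, 0]) stool();
translate([494, 858, 697]) ladder();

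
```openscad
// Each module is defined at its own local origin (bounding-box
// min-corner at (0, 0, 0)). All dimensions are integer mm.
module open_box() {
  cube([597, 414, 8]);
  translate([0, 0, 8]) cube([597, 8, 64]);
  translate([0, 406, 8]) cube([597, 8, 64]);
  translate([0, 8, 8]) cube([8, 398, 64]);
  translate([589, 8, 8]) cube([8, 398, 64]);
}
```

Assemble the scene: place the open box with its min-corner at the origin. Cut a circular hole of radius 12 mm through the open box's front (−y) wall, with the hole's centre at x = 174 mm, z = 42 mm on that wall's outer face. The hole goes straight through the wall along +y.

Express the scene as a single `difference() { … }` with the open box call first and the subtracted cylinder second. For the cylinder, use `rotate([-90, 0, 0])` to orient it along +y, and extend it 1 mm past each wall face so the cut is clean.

difference() {
  open_box();
  translate([174, -1, 42]) rotate([-90, 0, 0]) cylinder(h = 10, r = 12);
}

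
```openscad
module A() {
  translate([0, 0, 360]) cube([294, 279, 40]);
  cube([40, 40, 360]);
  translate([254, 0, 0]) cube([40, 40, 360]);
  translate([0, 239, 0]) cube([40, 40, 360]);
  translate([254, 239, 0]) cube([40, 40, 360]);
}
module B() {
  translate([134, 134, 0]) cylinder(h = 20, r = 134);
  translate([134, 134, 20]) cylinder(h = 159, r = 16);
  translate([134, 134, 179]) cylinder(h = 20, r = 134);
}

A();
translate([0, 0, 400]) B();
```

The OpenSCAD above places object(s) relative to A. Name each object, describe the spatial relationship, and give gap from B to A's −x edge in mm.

The spool's min-x is at 0; the stool's min-x is 0; gap = 0 mm.

A is a stool. B is a spool. The spool is on top of the stool. The gap from the spool to the stool's −x edge is 0 mm.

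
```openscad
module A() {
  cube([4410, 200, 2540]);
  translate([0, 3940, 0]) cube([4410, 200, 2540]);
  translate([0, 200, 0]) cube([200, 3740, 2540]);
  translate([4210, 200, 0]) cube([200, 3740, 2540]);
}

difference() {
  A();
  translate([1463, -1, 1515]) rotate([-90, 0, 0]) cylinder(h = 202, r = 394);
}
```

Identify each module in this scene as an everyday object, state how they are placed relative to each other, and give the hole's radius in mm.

A is a house frame. The house frame has a circular hole through its front wall. The hole's radius is 394 mm.

The subtracted cylinder has r = 394 mm.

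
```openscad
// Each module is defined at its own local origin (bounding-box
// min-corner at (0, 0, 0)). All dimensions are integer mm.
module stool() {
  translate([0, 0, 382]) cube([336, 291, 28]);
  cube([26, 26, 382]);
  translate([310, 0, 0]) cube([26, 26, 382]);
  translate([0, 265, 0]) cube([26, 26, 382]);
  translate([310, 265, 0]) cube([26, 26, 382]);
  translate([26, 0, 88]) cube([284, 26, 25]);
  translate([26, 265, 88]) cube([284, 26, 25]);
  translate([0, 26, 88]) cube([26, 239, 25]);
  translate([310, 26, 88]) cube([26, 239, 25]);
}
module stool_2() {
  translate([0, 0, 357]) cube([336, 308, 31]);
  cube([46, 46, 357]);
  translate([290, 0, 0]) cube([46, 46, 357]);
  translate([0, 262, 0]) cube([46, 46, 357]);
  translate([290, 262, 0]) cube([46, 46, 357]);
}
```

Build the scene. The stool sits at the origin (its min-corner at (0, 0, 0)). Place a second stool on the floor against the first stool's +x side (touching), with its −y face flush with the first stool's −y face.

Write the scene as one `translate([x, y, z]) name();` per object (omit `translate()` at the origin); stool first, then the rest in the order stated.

stool();
translate([336, 0, 0]) stool_2();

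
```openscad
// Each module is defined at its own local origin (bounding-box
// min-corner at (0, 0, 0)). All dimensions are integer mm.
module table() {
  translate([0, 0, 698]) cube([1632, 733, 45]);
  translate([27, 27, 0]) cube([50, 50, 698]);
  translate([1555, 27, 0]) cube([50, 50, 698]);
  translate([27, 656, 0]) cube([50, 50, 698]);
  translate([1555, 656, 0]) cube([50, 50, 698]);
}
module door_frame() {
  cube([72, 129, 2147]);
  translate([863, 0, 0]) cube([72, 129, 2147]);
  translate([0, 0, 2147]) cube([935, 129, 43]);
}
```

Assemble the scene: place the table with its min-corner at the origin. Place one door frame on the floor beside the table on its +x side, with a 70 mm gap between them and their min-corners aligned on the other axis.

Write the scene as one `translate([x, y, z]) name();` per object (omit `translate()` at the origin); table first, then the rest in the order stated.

table();
translate([1702, 0, 0]) door_frame();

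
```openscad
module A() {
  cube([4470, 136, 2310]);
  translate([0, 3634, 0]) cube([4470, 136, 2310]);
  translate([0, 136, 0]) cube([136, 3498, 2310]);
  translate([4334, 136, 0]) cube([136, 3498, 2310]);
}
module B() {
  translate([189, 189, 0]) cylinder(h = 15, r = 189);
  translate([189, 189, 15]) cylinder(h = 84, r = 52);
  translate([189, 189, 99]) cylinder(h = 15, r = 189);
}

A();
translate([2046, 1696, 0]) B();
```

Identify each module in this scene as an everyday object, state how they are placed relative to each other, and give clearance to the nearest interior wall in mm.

Clearances: x = 1910, y = 1560; minimum 1560 mm.

A is a house frame. B is a spool. The spool sits inside the house frame, centred. The clearance to the nearest interior wall is 1560 mm.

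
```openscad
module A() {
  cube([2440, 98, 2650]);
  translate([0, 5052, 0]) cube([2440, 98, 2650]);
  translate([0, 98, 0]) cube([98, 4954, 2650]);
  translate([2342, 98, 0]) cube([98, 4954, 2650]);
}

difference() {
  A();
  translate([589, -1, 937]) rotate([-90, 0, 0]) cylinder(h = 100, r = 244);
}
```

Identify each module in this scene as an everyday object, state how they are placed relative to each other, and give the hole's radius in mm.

The subtracted cylinder has r = 244 mm.

A is a house frame. The house frame has a circular hole through its front wall. The hole's radius is 244 mm.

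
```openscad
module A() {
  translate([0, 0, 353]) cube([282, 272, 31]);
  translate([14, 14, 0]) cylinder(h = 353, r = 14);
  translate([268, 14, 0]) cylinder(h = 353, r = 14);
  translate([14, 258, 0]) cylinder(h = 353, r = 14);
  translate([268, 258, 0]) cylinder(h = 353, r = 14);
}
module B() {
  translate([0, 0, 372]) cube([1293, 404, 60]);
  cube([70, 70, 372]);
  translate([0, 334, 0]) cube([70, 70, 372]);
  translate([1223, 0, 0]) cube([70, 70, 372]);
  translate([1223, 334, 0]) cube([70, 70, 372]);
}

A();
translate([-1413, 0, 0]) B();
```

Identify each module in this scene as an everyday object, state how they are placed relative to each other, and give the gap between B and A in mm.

A is a stool. B is a bench. The bench is on the floor beside the stool on its −x side. The gap between the bench and the stool is 120 mm.

The bench's nearest face is 120 mm from the stool's −x face.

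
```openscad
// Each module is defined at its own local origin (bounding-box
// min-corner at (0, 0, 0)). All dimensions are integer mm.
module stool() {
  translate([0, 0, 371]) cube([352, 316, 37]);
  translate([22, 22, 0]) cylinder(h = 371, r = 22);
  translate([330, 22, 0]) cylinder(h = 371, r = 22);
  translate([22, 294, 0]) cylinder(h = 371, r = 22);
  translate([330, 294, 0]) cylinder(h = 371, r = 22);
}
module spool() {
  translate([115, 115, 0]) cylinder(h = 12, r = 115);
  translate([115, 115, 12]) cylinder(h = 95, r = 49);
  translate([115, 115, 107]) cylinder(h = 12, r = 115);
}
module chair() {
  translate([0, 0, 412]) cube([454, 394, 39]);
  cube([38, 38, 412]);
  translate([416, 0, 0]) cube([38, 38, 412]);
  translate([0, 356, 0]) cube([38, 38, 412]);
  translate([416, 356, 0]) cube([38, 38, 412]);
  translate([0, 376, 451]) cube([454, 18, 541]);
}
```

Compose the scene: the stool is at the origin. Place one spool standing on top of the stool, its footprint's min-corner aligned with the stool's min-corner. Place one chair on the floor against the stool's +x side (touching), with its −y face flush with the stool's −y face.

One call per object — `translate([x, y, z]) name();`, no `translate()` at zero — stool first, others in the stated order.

stool();
translate([0, 0, 408]) spool();
translate([352, 0, 0]) chair();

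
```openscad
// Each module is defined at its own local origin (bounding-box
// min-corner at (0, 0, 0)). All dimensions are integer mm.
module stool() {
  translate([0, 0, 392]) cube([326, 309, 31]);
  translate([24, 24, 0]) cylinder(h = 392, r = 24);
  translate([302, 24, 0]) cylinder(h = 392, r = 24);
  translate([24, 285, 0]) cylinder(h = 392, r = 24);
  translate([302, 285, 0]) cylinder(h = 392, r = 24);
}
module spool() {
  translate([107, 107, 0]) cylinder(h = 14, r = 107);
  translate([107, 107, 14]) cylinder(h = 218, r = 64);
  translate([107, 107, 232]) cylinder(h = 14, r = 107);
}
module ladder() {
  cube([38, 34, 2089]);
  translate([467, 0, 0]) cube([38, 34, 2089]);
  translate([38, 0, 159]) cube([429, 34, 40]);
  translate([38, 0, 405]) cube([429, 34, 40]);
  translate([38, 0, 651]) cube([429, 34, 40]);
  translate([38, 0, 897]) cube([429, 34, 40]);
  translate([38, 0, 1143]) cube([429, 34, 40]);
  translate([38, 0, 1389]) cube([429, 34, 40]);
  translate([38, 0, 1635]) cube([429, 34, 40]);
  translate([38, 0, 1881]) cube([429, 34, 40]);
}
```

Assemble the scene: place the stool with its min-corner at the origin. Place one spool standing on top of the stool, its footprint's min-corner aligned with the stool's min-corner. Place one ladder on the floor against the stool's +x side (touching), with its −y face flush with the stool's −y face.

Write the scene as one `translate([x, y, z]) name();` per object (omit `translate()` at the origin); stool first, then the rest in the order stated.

stool();
translate([0, 0, 423]) spool();
translate([326, 0, 0]) ladder();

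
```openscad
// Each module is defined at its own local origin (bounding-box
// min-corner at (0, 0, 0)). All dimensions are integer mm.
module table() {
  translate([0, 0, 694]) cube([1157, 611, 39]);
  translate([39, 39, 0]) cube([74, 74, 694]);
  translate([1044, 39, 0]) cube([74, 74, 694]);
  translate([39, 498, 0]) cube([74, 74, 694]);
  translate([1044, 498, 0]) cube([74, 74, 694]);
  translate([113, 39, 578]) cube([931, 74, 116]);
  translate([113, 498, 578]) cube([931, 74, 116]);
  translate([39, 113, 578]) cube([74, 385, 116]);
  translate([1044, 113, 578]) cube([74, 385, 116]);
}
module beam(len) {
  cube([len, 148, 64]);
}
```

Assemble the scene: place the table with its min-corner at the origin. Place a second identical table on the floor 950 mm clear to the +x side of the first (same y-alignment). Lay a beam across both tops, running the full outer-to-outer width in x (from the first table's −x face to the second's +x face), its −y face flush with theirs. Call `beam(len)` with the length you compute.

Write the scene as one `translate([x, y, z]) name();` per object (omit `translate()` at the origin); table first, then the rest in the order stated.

table();
translate([2107, 0, 0]) table();
translate([0, 0, 733]) beam(3264);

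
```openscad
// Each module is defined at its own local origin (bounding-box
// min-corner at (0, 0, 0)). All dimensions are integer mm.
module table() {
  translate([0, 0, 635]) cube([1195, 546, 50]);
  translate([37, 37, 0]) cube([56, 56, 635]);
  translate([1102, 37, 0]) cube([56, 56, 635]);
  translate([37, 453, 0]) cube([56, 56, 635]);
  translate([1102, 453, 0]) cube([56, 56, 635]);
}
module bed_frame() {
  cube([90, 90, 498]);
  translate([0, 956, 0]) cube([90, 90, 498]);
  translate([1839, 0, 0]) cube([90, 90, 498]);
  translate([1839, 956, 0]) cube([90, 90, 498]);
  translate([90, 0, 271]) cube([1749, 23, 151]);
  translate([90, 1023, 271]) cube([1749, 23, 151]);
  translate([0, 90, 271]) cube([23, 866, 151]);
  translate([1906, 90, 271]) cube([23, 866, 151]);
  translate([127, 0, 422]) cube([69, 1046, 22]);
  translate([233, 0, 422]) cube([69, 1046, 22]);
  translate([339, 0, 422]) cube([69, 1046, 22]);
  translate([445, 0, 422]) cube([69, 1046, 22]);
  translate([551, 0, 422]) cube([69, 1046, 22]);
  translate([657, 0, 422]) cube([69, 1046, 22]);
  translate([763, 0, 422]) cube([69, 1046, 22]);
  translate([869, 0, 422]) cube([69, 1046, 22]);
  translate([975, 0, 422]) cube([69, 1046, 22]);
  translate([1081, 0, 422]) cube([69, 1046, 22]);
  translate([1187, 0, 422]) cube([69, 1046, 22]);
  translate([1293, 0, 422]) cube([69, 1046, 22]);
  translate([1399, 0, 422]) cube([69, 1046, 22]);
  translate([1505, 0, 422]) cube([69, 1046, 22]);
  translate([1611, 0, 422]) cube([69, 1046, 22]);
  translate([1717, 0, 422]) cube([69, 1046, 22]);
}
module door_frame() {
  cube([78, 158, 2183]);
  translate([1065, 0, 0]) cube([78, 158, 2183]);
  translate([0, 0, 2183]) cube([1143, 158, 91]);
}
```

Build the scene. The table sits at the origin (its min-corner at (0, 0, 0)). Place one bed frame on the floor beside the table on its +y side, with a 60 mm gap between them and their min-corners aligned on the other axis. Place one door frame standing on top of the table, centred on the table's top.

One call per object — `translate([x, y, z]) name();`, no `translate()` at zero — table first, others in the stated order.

table();
translate([0, 606, 0]) bed_frame();
translate([26, 194, 685]) door_frame();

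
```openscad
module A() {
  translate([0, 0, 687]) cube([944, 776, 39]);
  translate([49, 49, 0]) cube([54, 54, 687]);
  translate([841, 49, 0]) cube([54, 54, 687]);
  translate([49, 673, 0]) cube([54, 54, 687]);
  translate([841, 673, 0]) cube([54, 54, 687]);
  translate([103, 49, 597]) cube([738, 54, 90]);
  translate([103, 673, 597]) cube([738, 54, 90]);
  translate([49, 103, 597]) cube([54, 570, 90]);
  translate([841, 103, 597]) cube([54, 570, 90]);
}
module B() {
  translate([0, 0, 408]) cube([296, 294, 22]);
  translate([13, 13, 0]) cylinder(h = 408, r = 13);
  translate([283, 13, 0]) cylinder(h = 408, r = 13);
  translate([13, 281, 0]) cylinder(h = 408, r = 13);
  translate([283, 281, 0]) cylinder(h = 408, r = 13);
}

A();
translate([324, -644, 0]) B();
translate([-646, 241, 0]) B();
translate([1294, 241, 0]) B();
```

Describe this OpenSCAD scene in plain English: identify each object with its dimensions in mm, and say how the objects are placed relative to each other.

A is a table: top 944 mm (x) × 776 mm (y), 39 mm thick, upper face at z = 726 mm, on four 54×54 mm square legs, each inset 49 mm from the nearest pair of top edges, running from z = 0 to the bottom of the top. Four apron rails, 54 mm thick and 90 mm tall, run between adjacent legs with their top edges flush with the underside of the top and their outer faces flush with the legs' outer faces.

B is a four-legged stool. The seat is 296×294 mm, 22 mm thick, top at z = 430 mm. It stands on four round legs, each 26 mm in diameter, from z = 0 to the seat underside, each leg's axis is inset half a diameter from the nearest pair of seat edges (so the leg's bounding box is flush with the corner).

Three stools sit around the table at the −y, −x, +x sides.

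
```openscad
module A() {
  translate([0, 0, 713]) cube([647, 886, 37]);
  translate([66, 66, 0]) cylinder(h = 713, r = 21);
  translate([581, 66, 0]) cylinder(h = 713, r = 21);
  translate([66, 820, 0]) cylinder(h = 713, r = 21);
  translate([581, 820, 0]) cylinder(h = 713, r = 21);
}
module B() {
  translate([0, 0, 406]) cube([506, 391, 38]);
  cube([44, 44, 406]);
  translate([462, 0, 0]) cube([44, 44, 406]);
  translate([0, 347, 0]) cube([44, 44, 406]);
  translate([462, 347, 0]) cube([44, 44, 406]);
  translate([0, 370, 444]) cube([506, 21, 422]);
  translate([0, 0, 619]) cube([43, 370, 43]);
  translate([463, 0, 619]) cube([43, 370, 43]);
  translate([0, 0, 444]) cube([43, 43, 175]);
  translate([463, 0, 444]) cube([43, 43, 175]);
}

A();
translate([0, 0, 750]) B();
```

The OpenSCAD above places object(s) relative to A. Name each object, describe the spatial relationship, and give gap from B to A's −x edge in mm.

A is a table. B is a chair. The chair is on top of the table. The gap from the chair to the table's −x edge is 0 mm.

The chair's min-x is at 0; the table's min-x is 0; gap = 0 mm.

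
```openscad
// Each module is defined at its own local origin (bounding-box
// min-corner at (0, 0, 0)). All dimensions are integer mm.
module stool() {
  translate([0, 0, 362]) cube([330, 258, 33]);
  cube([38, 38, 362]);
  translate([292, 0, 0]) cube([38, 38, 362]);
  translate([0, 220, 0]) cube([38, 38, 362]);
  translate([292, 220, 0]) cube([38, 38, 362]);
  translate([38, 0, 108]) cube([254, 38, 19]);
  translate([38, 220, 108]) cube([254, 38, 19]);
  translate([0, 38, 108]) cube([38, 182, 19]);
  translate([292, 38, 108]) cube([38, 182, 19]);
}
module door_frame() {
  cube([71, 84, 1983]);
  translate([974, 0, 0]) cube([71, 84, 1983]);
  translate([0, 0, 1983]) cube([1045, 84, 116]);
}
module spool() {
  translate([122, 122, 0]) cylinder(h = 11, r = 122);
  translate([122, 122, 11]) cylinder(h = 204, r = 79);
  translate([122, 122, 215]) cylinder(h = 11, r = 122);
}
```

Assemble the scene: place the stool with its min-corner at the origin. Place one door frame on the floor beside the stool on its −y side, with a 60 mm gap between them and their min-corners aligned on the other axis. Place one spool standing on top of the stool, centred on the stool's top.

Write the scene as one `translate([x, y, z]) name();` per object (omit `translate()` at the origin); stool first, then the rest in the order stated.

stool();
translate([0, -144, 0]) door_frame();
translate([43, 7, 395]) spool();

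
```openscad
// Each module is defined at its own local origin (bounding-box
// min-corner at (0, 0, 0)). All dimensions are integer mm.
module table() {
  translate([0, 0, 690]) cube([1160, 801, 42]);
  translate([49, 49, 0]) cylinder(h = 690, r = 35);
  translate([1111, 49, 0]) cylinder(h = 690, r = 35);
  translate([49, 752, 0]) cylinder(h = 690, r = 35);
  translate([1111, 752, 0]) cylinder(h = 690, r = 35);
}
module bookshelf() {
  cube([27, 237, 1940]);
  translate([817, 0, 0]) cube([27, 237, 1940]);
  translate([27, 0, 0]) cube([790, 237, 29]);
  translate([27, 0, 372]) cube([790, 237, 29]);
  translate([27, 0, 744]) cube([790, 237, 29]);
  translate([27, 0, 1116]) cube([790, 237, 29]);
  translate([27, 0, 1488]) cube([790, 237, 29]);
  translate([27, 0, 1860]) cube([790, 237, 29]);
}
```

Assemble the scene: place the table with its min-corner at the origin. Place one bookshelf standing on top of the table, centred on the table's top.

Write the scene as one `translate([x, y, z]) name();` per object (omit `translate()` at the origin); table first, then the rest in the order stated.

table();
translate([158, 282, 732]) bookshelf();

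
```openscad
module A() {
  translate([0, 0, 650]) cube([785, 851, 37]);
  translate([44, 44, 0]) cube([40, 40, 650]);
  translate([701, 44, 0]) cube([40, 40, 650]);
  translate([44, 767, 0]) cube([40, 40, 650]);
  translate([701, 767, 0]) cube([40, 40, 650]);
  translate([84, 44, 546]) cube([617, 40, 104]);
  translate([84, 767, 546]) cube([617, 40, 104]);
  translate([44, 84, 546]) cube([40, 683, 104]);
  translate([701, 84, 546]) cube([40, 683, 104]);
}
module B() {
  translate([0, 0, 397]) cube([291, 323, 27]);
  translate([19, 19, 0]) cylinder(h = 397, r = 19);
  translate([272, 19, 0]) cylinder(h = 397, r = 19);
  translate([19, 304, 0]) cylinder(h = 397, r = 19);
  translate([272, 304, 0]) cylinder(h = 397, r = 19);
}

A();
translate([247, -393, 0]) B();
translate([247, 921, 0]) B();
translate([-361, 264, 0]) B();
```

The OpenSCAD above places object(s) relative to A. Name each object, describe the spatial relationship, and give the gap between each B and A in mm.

Each stool's nearest face is 70 mm from the table's bounding box.

A is a table. B is a stool. Three stools sit around the table at the −y, +y, −x sides. The gap between each stool and the table is 70 mm.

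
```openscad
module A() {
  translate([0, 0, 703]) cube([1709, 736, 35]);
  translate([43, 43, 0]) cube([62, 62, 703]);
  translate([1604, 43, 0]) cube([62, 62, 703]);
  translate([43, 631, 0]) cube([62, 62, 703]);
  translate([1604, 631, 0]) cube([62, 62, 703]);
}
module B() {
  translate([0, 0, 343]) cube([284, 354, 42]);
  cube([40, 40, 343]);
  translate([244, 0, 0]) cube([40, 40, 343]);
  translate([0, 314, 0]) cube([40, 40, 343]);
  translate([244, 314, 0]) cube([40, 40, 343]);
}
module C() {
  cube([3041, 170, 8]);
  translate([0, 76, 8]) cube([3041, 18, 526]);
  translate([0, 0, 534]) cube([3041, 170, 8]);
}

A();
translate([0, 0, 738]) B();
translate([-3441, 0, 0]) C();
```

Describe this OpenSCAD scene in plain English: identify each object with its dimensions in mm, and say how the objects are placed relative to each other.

A is a table: top 1709 mm (x) × 736 mm (y), 35 mm thick, upper face at z = 738 mm, on four 62×62 mm square legs, each inset 43 mm from the nearest pair of top edges, running from z = 0 to the bottom of the top.

B is a simple wooden stool: a rectangular seat 284 mm (x) by 354 mm (y), 42 mm thick, top face at z = 385 mm, on four square legs, each 40×40 mm in cross-section. The legs rest on z = 0, each flush with a corner of the seat.

C is an I-beam lying along x, 3041 mm long. Overall section height 542 mm. Two flanges 170 mm wide (y) and 8 mm thick, one on the floor and one at the top; a web 18 mm thick runs between them, centred on the flange width.

The stool is on top of the table. The I-beam is on the floor beside the table on its −x side.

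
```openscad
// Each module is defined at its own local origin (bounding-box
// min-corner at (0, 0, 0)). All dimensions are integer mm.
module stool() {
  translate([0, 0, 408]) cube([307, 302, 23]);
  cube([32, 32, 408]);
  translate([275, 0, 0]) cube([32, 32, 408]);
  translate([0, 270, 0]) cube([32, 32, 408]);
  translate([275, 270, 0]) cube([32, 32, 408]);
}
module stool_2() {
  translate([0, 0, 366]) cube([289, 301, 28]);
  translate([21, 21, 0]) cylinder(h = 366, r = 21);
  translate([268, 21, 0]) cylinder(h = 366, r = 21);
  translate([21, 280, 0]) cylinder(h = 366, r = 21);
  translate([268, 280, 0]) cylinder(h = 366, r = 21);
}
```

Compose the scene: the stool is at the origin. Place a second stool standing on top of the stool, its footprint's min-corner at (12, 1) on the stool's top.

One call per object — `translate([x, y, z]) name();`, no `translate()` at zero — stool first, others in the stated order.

stool();
translate([12, 1, 431]) stool_2();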